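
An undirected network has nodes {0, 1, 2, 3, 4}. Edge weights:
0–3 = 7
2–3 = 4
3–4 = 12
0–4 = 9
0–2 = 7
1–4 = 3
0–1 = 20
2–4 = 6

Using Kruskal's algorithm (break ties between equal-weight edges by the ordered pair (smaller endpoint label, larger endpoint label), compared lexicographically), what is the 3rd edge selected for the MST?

2-4

Kruskal: consider edges lightest-first.
1–4 (3): add — endpoints in different components.
2–3 (4): add — endpoints in different components.
2–4 (6): add — endpoints in different components.
0–2 (7): add — endpoints in different components.
The 3rd edge added is 2–4.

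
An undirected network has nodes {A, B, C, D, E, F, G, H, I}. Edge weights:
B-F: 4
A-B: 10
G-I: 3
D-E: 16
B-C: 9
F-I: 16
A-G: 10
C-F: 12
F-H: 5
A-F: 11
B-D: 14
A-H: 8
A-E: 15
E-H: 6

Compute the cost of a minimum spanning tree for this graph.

59

Kruskal: consider edges lightest-first.
G-I (3): add — endpoints in different components.
B-F (4): add — endpoints in different components.
F-H (5): add — endpoints in different components.
E-H (6): add — endpoints in different components.
A-H (8): add — endpoints in different components.
B-C (9): add — endpoints in different components.
A-B (10): skip — A and B already connected.
A-G (10): add — endpoints in different components.
A-F (11): skip — A and F already connected.
C-F (12): skip — C and F already connected.
B-D (14): add — endpoints in different components.
MST edges: G-I, B-F, F-H, E-H, A-H, B-C, A-G, B-D; total weight 3+4+5+6+8+9+10+14 = 59.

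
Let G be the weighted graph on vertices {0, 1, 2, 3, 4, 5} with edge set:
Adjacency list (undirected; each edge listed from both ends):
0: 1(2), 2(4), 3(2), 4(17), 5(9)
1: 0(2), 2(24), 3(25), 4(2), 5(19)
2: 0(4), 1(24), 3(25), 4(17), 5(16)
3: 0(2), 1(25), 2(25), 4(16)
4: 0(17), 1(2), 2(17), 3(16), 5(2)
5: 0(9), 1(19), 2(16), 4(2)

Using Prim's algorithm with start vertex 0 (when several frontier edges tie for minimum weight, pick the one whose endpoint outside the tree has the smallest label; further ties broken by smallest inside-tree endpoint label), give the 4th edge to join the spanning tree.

4-5

Prim, starting at 0.
Step 1: cheapest edge leaving the tree is 0—1 (2); add 1.
Step 2: cheapest edge leaving the tree is 0—3 (2); add 3.
Step 3: cheapest edge leaving the tree is 1—4 (2); add 4.
Step 4: cheapest edge leaving the tree is 4—5 (2); add 5.
Step 5: cheapest edge leaving the tree is 0—2 (4); add 2.
The 4th edge added is 4—5.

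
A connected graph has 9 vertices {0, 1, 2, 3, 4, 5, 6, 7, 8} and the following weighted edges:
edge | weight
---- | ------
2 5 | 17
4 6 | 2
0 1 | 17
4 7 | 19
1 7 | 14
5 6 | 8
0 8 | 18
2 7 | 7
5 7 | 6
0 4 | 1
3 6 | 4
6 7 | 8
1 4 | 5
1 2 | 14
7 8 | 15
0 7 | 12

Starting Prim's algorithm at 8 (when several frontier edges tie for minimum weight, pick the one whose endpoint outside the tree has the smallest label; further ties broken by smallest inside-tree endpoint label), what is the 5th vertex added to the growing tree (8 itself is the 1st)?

6

Prim, starting at 8.
Step 1: cheapest edge leaving the tree is 7 8 (15); add 7.
Step 2: cheapest edge leaving the tree is 5 7 (6); add 5.
Step 3: cheapest edge leaving the tree is 2 7 (7); add 2.
Step 4: cheapest edge leaving the tree is 5 6 (8); add 6.
Step 5: cheapest edge leaving the tree is 4 6 (2); add 4.
Step 6: cheapest edge leaving the tree is 0 4 (1); add 0.
Step 7: cheapest edge leaving the tree is 3 6 (4); add 3.
Step 8: cheapest edge leaving the tree is 1 4 (5); add 1.
Vertex order: 8, 7, 5, 2, 6, 4, 0, 3, 1. The 5th vertex is 6.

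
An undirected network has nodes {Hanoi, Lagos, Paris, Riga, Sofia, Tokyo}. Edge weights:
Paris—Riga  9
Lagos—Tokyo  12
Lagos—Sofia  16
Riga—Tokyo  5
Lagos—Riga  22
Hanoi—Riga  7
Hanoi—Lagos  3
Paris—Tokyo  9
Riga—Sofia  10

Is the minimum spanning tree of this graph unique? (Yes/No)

No

Sort edges by weight, then run Kruskal:
Hanoi—Lagos (3): add — endpoints in different components.
Riga—Tokyo (5): add — endpoints in different components.
Hanoi—Riga (7): add — endpoints in different components.
Paris—Riga (9): add — endpoints in different components.
Paris—Tokyo (9): skip — Tokyo and Paris already connected.
Riga—Sofia (10): add — endpoints in different components.
Non-tree edge Paris—Tokyo has weight 9, equal to the heaviest edge on its tree cycle — swapping gives another MST of the same weight. Not unique.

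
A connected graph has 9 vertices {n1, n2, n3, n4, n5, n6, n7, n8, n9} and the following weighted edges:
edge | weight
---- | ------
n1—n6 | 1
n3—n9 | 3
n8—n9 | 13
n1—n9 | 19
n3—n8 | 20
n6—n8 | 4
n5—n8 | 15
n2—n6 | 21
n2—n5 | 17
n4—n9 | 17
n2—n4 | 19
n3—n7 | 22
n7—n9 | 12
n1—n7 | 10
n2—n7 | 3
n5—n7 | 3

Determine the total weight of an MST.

Sort edges by weight, then run Kruskal:
n1—n6 (1): add — endpoints in different components.
n2—n7 (3): add — endpoints in different components.
n3—n9 (3): add — endpoints in different components.
n5—n7 (3): add — endpoints in different components.
n6—n8 (4): add — endpoints in different components.
n1—n7 (10): add — endpoints in different components.
n7—n9 (12): add — endpoints in different components.
n8—n9 (13): skip — n9 and n8 already connected.
n5—n8 (15): skip — n5 and n8 already connected.
n2—n5 (17): skip — n2 and n5 already connected.
n4—n9 (17): add — endpoints in different components.
MST edges: n1—n6, n2—n7, n3—n9, n5—n7, n6—n8, n1—n7, n7—n9, n4—n9; total weight 1+3+3+3+4+10+12+17 = 53.

53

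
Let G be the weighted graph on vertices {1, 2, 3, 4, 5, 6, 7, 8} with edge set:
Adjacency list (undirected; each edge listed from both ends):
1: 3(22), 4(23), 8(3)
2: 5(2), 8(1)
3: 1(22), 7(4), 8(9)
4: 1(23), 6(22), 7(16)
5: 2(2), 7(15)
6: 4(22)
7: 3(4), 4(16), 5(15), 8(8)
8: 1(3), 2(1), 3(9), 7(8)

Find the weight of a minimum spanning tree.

56

Sort edges by weight, then run Kruskal:
2–8 (1): add — endpoints in different components.
2–5 (2): add — endpoints in different components.
1–8 (3): add — endpoints in different components.
3–7 (4): add — endpoints in different components.
7–8 (8): add — endpoints in different components.
3–8 (9): skip — 3 and 8 already connected.
5–7 (15): skip — 5 and 7 already connected.
4–7 (16): add — endpoints in different components.
1–3 (22): skip — 1 and 3 already connected.
4–6 (22): add — endpoints in different components.
MST edges: 2–8, 2–5, 1–8, 3–7, 7–8, 4–7, 4–6; total weight 1+2+3+4+8+16+22 = 56.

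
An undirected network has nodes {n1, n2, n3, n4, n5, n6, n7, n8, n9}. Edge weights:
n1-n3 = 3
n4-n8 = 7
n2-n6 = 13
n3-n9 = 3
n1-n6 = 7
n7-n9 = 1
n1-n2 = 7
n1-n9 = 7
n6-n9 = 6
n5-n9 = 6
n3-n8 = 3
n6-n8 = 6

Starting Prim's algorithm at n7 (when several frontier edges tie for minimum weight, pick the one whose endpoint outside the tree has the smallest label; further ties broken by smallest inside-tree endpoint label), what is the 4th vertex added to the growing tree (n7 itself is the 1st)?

Prim's algorithm from n7:
Step 1: cheapest edge leaving the tree is n7-n9 (1); add n9.
Step 2: cheapest edge leaving the tree is n3-n9 (3); add n3.
Step 3: cheapest edge leaving the tree is n1-n3 (3); add n1.
Step 4: cheapest edge leaving the tree is n3-n8 (3); add n8.
Step 5: cheapest edge leaving the tree is n5-n9 (6); add n5.
Step 6: cheapest edge leaving the tree is n6-n8 (6); add n6.
Step 7: cheapest edge leaving the tree is n1-n2 (7); add n2.
Step 8: cheapest edge leaving the tree is n4-n8 (7); add n4.
Vertex order: n7, n9, n3, n1, n8, n5, n6, n2, n4. The 4th vertex is n1.

n1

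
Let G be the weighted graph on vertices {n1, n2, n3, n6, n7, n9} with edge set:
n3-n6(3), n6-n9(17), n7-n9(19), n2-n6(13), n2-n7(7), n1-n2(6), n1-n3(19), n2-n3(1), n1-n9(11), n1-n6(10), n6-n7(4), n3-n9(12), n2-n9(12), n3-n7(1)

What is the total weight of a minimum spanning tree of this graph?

22

Grow the tree from n1 using Prim:
Step 1: frontier [n1-n2 6, n1-n6 10, n1-n9 11, n1-n3 19] → take n1-n2 (6); add n2.
Step 2: frontier [n1-n6 10, n1-n9 11, n1-n3 19, n2-n3 1, n2-n7 7, n2-n9 12, n2-n6 13] → take n2-n3 (1); add n3.
Step 3: frontier [n1-n6 10, n1-n9 11, n2-n7 7, n2-n9 12, n2-n6 13, n3-n7 1, n3-n6 3, n3-n9 12] → take n3-n7 (1); add n7.
Step 4: frontier [n1-n6 10, n1-n9 11, n2-n9 12, n2-n6 13, n3-n6 3, n3-n9 12, n6-n7 4, n7-n9 19] → take n3-n6 (3); add n6.
Step 5: frontier [n1-n9 11, n2-n9 12, n3-n9 12, n6-n9 17, n7-n9 19] → take n1-n9 (11); add n9.
MST edges: n1-n2, n2-n3, n3-n7, n3-n6, n1-n9; total weight 6+1+1+3+11 = 22.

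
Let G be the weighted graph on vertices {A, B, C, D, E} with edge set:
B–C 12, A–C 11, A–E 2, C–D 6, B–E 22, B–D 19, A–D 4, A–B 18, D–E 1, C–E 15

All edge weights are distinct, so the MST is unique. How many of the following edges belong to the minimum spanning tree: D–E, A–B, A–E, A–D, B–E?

2

Kruskal: consider edges lightest-first.
D–E (1): add. Components now {A} {B} {C} {D,E}
A–E (2): add. Components now {A,D,E} {B} {C}
A–D (4): skip — A and D already connected.
C–D (6): add. Components now {A,C,D,E} {B}
A–C (11): skip — A and C already connected.
B–C (12): add. Components now {A,B,C,D,E}
MST edge set: {D–E, A–E, C–D, B–C}.
Of the listed edges, {D–E, A–E} are in the MST → 2.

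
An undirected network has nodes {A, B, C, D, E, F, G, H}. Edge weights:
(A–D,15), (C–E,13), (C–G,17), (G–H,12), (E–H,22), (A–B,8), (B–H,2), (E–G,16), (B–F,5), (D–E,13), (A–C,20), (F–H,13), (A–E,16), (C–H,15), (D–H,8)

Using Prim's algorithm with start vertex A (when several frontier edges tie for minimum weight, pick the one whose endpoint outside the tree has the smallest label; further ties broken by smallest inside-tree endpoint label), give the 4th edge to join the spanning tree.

D-H

Prim's algorithm from A:
Step 1: cheapest edge leaving the tree is A–B (8); add B.
Step 2: cheapest edge leaving the tree is B–H (2); add H.
Step 3: cheapest edge leaving the tree is B–F (5); add F.
Step 4: cheapest edge leaving the tree is D–H (8); add D.
Step 5: cheapest edge leaving the tree is G–H (12); add G.
Step 6: cheapest edge leaving the tree is D–E (13); add E.
Step 7: cheapest edge leaving the tree is C–E (13); add C.
The 4th edge added is D–H.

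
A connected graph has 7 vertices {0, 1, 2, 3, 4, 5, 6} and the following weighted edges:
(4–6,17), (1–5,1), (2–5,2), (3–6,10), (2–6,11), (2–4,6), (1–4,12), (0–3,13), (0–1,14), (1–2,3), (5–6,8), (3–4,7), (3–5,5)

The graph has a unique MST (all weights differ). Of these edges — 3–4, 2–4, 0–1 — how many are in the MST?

1

Sort edges by weight, then run Kruskal:
1–5 (1): add. Components now {0} {1,5} {2} {3} {4} {6}
2–5 (2): add. Components now {0} {1,2,5} {3} {4} {6}
1–2 (3): skip — 1 and 2 already connected.
3–5 (5): add. Components now {0} {1,2,3,5} {4} {6}
2–4 (6): add. Components now {0} {1,2,3,4,5} {6}
3–4 (7): skip — 3 and 4 already connected.
5–6 (8): add. Components now {0} {1,2,3,4,5,6}
3–6 (10): skip — 3 and 6 already connected.
2–6 (11): skip — 2 and 6 already connected.
1–4 (12): skip — 1 and 4 already connected.
0–3 (13): add. Components now {0,1,2,3,4,5,6}
MST edge set: {1–5, 2–5, 3–5, 2–4, 5–6, 0–3}.
Of the listed edges, {2–4} are in the MST → 1.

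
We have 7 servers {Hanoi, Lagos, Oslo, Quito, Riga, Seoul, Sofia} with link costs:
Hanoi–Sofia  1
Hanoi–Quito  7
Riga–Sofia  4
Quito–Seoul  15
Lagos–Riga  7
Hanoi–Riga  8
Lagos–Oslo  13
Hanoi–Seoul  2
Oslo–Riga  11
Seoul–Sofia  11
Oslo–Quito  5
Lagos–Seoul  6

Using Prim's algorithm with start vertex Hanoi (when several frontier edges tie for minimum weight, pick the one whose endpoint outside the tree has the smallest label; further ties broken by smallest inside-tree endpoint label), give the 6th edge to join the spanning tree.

Oslo-Quito

Prim, starting at Hanoi.
Step 1: frontier [Hanoi–Sofia 1, Hanoi–Seoul 2, Hanoi–Quito 7, Hanoi–Riga 8] → take Hanoi–Sofia (1); add Sofia.
Step 2: frontier [Hanoi–Seoul 2, Hanoi–Quito 7, Hanoi–Riga 8, Riga–Sofia 4, Seoul–Sofia 11] → take Hanoi–Seoul (2); add Seoul.
Step 3: frontier [Hanoi–Quito 7, Hanoi–Riga 8, Lagos–Seoul 6, Quito–Seoul 15, Riga–Sofia 4] → take Riga–Sofia (4); add Riga.
Step 4: frontier [Hanoi–Quito 7, Lagos–Riga 7, Oslo–Riga 11, Lagos–Seoul 6, Quito–Seoul 15] → take Lagos–Seoul (6); add Lagos.
Step 5: frontier [Hanoi–Quito 7, Lagos–Oslo 13, Oslo–Riga 11, Quito–Seoul 15] → take Hanoi–Quito (7); add Quito.
Step 6: frontier [Lagos–Oslo 13, Oslo–Quito 5, Oslo–Riga 11] → take Oslo–Quito (5); add Oslo.
The 6th edge added is Oslo–Quito.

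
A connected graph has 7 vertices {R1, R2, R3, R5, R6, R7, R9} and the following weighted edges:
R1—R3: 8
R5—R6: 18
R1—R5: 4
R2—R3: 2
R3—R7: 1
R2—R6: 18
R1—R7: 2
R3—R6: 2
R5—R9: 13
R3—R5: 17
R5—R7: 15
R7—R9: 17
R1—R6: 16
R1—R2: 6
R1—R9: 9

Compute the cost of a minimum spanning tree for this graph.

Prim's algorithm from R2:
Step 1: cheapest edge leaving the tree is R2—R3 (2); add R3.
Step 2: cheapest edge leaving the tree is R3—R7 (1); add R7.
Step 3: cheapest edge leaving the tree is R1—R7 (2); add R1.
Step 4: cheapest edge leaving the tree is R3—R6 (2); add R6.
Step 5: cheapest edge leaving the tree is R1—R5 (4); add R5.
Step 6: cheapest edge leaving the tree is R1—R9 (9); add R9.
MST edges: R2—R3, R3—R7, R1—R7, R3—R6, R1—R5, R1—R9; total weight 2+1+2+2+4+9 = 20.

20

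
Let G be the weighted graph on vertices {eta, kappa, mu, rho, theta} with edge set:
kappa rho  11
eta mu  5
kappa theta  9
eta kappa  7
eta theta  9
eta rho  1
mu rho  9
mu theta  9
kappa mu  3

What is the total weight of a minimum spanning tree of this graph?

18

Kruskal: consider edges lightest-first.
eta rho (1): add. Components now {kappa} {eta,rho} {mu} {theta}
kappa mu (3): add. Components now {kappa,mu} {eta,rho} {theta}
eta mu (5): add. Components now {eta,kappa,mu,rho} {theta}
eta kappa (7): skip — kappa and eta already connected.
eta theta (9): add. Components now {eta,kappa,mu,rho,theta}
MST edges: eta rho, kappa mu, eta mu, eta theta; total weight 1+3+5+9 = 18.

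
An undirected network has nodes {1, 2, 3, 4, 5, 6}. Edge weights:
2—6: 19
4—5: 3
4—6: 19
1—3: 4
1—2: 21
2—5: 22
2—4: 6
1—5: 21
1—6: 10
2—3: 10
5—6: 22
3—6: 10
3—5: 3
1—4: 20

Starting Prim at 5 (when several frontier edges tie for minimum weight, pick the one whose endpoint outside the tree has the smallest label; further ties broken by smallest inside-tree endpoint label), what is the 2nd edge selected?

4-5

Prim's algorithm from 5:
Step 1: frontier [3—5 3, 4—5 3, 1—5 21, 2—5 22, 5—6 22] → take 3—5 (3); add 3.
Step 2: frontier [1—3 4, 2—3 10, 3—6 10, 4—5 3, 1—5 21, 2—5 22, 5—6 22] → take 4—5 (3); add 4.
Step 3: frontier [1—3 4, 2—3 10, 3—6 10, 2—4 6, 4—6 19, 1—4 20, 1—5 21, 2—5 22, 5—6 22] → take 1—3 (4); add 1.
Step 4: frontier [1—6 10, 1—2 21, 2—3 10, 3—6 10, 2—4 6, 4—6 19, 2—5 22, 5—6 22] → take 2—4 (6); add 2.
Step 5: frontier [1—6 10, 2—6 19, 3—6 10, 4—6 19, 5—6 22] → take 1—6 (10); add 6.
The 2nd edge added is 4—5.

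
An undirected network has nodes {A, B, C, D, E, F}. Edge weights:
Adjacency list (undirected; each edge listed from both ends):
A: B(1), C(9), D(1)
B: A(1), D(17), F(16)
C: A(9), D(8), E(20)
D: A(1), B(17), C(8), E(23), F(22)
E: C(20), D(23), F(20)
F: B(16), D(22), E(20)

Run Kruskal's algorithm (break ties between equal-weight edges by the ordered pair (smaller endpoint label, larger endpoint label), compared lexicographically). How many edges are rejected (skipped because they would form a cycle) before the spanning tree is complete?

Sort edges by weight, then run Kruskal:
A-B (1): add. Components now {A,B} {C} {D} {E} {F}
A-D (1): add. Components now {A,B,D} {C} {E} {F}
C-D (8): add. Components now {A,B,C,D} {E} {F}
A-C (9): skip — A and C already connected.
B-F (16): add. Components now {A,B,C,D,F} {E}
B-D (17): skip — B and D already connected.
C-E (20): add. Components now {A,B,C,D,E,F}
Edges rejected before the tree was complete: 2.

2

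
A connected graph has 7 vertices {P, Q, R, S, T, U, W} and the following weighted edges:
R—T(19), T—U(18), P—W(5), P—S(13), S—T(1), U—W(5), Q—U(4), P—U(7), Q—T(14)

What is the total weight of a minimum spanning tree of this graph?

47

Grow the tree from U using Prim:
Step 1: frontier [Q—U 4, U—W 5, P—U 7, T—U 18] → take Q—U (4); add Q.
Step 2: frontier [Q—T 14, U—W 5, P—U 7, T—U 18] → take U—W (5); add W.
Step 3: frontier [Q—T 14, P—U 7, T—U 18, P—W 5] → take P—W (5); add P.
Step 4: frontier [P—S 13, Q—T 14, T—U 18] → take P—S (13); add S.
Step 5: frontier [Q—T 14, S—T 1, T—U 18] → take S—T (1); add T.
Step 6: frontier [R—T 19] → take R—T (19); add R.
MST edges: Q—U, U—W, P—W, P—S, S—T, R—T; total weight 4+5+5+13+1+19 = 47.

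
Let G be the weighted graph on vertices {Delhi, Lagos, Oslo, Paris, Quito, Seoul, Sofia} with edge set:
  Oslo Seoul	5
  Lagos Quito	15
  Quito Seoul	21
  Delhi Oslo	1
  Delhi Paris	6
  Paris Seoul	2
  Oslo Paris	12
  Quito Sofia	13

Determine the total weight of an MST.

57

Grow the tree from Lagos using Prim:
Step 1: frontier [Lagos Quito 15] → take Lagos Quito (15); add Quito.
Step 2: frontier [Quito Sofia 13, Quito Seoul 21] → take Quito Sofia (13); add Sofia.
Step 3: frontier [Quito Seoul 21] → take Quito Seoul (21); add Seoul.
Step 4: frontier [Paris Seoul 2, Oslo Seoul 5] → take Paris Seoul (2); add Paris.
Step 5: frontier [Delhi Paris 6, Oslo Paris 12, Oslo Seoul 5] → take Oslo Seoul (5); add Oslo.
Step 6: frontier [Delhi Oslo 1, Delhi Paris 6] → take Delhi Oslo (1); add Delhi.
MST edges: Lagos Quito, Quito Sofia, Quito Seoul, Paris Seoul, Oslo Seoul, Delhi Oslo; total weight 15+13+21+2+5+1 = 57.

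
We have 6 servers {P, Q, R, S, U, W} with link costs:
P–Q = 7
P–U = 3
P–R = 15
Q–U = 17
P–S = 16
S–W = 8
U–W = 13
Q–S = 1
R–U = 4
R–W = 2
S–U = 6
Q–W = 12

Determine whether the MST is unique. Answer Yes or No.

Yes

Sort edges by weight, then run Kruskal:
Q–S (1): add. Components now {P} {W} {Q,S} {U} {R}
R–W (2): add. Components now {P} {R,W} {Q,S} {U}
P–U (3): add. Components now {P,U} {R,W} {Q,S}
R–U (4): add. Components now {P,R,U,W} {Q,S}
S–U (6): add. Components now {P,Q,R,S,U,W}
Every non-tree edge has weight strictly greater than the heaviest edge on the tree path between its endpoints, so the MST is unique.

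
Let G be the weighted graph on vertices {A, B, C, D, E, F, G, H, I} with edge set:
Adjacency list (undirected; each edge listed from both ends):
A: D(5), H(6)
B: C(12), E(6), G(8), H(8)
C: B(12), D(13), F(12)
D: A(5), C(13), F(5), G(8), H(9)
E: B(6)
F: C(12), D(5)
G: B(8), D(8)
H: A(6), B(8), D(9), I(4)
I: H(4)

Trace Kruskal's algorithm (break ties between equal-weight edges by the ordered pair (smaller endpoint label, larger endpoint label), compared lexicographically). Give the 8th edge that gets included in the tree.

Kruskal: consider edges lightest-first.
H—I (4): add — endpoints in different components.
A—D (5): add — endpoints in different components.
D—F (5): add — endpoints in different components.
A—H (6): add — endpoints in different components.
B—E (6): add — endpoints in different components.
B—G (8): add — endpoints in different components.
B—H (8): add — endpoints in different components.
D—G (8): skip — D and G already connected.
D—H (9): skip — D and H already connected.
B—C (12): add — endpoints in different components.
The 8th edge added is B—C.

B-C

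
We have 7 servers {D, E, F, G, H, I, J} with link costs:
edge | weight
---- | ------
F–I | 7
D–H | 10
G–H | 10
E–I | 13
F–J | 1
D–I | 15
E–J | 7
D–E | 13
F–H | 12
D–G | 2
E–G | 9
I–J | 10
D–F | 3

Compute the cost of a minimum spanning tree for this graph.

Kruskal's algorithm — process edges by increasing weight (ties by edge label):
F–J (1): add — endpoints in different components.
D–G (2): add — endpoints in different components.
D–F (3): add — endpoints in different components.
E–J (7): add — endpoints in different components.
F–I (7): add — endpoints in different components.
E–G (9): skip — E and G already connected.
D–H (10): add — endpoints in different components.
MST edges: F–J, D–G, D–F, E–J, F–I, D–H; total weight 1+2+3+7+7+10 = 30.

30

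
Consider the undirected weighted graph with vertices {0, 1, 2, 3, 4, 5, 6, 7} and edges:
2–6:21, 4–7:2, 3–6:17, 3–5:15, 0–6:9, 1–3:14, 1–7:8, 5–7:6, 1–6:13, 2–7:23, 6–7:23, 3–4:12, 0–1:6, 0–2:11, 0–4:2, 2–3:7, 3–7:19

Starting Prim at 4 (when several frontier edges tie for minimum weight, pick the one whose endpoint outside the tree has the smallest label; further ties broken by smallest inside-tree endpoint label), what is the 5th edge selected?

Prim, starting at 4.
Step 1: cheapest edge leaving the tree is 0–4 (2); add 0.
Step 2: cheapest edge leaving the tree is 4–7 (2); add 7.
Step 3: cheapest edge leaving the tree is 0–1 (6); add 1.
Step 4: cheapest edge leaving the tree is 5–7 (6); add 5.
Step 5: cheapest edge leaving the tree is 0–6 (9); add 6.
Step 6: cheapest edge leaving the tree is 0–2 (11); add 2.
Step 7: cheapest edge leaving the tree is 2–3 (7); add 3.
The 5th edge added is 0–6.

0-6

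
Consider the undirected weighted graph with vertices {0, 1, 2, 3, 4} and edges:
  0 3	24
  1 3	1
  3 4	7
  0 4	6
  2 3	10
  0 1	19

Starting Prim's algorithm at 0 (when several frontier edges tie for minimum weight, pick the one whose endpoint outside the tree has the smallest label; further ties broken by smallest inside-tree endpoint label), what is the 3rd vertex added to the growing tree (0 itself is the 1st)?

Prim's algorithm from 0:
Step 1: frontier [0 4 6, 0 1 19, 0 3 24] → take 0 4 (6); add 4.
Step 2: frontier [0 1 19, 0 3 24, 3 4 7] → take 3 4 (7); add 3.
Step 3: frontier [0 1 19, 1 3 1, 2 3 10] → take 1 3 (1); add 1.
Step 4: frontier [2 3 10] → take 2 3 (10); add 2.
Vertex order: 0, 4, 3, 1, 2. The 3rd vertex is 3.

3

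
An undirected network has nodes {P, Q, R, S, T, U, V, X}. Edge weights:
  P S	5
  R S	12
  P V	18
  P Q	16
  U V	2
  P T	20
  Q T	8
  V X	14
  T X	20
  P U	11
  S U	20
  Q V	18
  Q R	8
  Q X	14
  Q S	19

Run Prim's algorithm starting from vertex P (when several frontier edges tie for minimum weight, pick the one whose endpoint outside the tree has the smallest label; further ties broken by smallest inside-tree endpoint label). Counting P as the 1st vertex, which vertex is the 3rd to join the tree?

Prim's algorithm from P:
Step 1: cheapest edge leaving the tree is P S (5); add S.
Step 2: cheapest edge leaving the tree is P U (11); add U.
Step 3: cheapest edge leaving the tree is U V (2); add V.
Step 4: cheapest edge leaving the tree is R S (12); add R.
Step 5: cheapest edge leaving the tree is Q R (8); add Q.
Step 6: cheapest edge leaving the tree is Q T (8); add T.
Step 7: cheapest edge leaving the tree is Q X (14); add X.
Vertex order: P, S, U, V, R, Q, T, X. The 3rd vertex is U.

U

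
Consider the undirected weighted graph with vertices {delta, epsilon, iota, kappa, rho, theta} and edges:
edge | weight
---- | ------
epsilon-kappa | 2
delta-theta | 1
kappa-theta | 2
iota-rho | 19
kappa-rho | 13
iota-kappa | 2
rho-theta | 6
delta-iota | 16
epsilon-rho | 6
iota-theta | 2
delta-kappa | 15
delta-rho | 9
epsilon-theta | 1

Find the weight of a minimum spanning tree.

Kruskal: consider edges lightest-first.
delta-theta (1): add — endpoints in different components.
epsilon-theta (1): add — endpoints in different components.
epsilon-kappa (2): add — endpoints in different components.
iota-kappa (2): add — endpoints in different components.
iota-theta (2): skip — theta and iota already connected.
kappa-theta (2): skip — theta and kappa already connected.
epsilon-rho (6): add — endpoints in different components.
MST edges: delta-theta, epsilon-theta, epsilon-kappa, iota-kappa, epsilon-rho; total weight 1+1+2+2+6 = 12.

12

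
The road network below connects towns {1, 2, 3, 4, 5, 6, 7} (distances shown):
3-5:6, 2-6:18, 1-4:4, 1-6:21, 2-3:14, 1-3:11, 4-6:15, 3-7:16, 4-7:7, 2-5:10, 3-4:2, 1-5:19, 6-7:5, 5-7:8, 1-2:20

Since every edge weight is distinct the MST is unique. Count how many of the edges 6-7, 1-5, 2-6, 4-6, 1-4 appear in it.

2

Kruskal: consider edges lightest-first.
3-4 (2): add. Components now {1} {2} {3,4} {5} {6} {7}
1-4 (4): add. Components now {1,3,4} {2} {5} {6} {7}
6-7 (5): add. Components now {1,3,4} {2} {5} {6,7}
3-5 (6): add. Components now {1,3,4,5} {2} {6,7}
4-7 (7): add. Components now {1,3,4,5,6,7} {2}
5-7 (8): skip — 5 and 7 already connected.
2-5 (10): add. Components now {1,2,3,4,5,6,7}
MST edge set: {3-4, 1-4, 6-7, 3-5, 4-7, 2-5}.
Of the listed edges, {6-7, 1-4} are in the MST → 2.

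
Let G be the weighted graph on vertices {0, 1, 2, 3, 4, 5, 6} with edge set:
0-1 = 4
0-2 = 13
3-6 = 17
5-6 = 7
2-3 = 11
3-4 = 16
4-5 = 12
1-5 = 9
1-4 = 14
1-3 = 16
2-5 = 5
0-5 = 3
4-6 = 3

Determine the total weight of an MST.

Kruskal's algorithm — process edges by increasing weight (ties by edge label):
0-5 (3): add. Components now {0,5} {1} {2} {3} {4} {6}
4-6 (3): add. Components now {0,5} {1} {2} {3} {4,6}
0-1 (4): add. Components now {0,1,5} {2} {3} {4,6}
2-5 (5): add. Components now {0,1,2,5} {3} {4,6}
5-6 (7): add. Components now {0,1,2,4,5,6} {3}
1-5 (9): skip — 1 and 5 already connected.
2-3 (11): add. Components now {0,1,2,3,4,5,6}
MST edges: 0-5, 4-6, 0-1, 2-5, 5-6, 2-3; total weight 3+3+4+5+7+11 = 33.

33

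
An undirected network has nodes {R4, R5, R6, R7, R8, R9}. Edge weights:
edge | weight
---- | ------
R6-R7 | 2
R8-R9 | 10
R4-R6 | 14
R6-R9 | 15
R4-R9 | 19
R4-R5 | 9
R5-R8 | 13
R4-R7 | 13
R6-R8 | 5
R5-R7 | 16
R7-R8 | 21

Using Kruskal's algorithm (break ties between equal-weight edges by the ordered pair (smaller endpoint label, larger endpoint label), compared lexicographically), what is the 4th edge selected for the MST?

R8-R9

Sort edges by weight, then run Kruskal:
R6-R7 (2): add — endpoints in different components.
R6-R8 (5): add — endpoints in different components.
R4-R5 (9): add — endpoints in different components.
R8-R9 (10): add — endpoints in different components.
R4-R7 (13): add — endpoints in different components.
The 4th edge added is R8-R9.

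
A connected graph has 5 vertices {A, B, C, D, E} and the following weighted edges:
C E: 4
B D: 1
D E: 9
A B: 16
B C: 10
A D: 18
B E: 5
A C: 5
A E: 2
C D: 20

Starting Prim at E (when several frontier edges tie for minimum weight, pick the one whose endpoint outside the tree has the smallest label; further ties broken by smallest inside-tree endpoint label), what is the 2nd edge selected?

C-E

Prim, starting at E.
Step 1: frontier [A E 2, C E 4, B E 5, D E 9] → take A E (2); add A.
Step 2: frontier [A C 5, A B 16, A D 18, C E 4, B E 5, D E 9] → take C E (4); add C.
Step 3: frontier [A B 16, A D 18, B C 10, C D 20, B E 5, D E 9] → take B E (5); add B.
Step 4: frontier [A D 18, B D 1, C D 20, D E 9] → take B D (1); add D.
The 2nd edge added is C E.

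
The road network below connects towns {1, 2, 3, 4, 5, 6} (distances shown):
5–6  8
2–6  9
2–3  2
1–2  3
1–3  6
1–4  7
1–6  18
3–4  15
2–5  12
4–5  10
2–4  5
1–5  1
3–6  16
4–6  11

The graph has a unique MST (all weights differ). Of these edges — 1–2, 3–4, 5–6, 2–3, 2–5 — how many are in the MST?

Kruskal's algorithm — process edges by increasing weight (ties by edge label):
1–5 (1): add. Components now {1,5} {2} {3} {4} {6}
2–3 (2): add. Components now {1,5} {2,3} {4} {6}
1–2 (3): add. Components now {1,2,3,5} {4} {6}
2–4 (5): add. Components now {1,2,3,4,5} {6}
1–3 (6): skip — 1 and 3 already connected.
1–4 (7): skip — 1 and 4 already connected.
5–6 (8): add. Components now {1,2,3,4,5,6}
MST edge set: {1–5, 2–3, 1–2, 2–4, 5–6}.
Of the listed edges, {1–2, 5–6, 2–3} are in the MST → 3.

3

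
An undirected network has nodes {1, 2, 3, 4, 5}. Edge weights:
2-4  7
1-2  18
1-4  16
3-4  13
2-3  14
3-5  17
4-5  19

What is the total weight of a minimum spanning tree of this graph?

53

Sort edges by weight, then run Kruskal:
2-4 (7): add — endpoints in different components.
3-4 (13): add — endpoints in different components.
2-3 (14): skip — 2 and 3 already connected.
1-4 (16): add — endpoints in different components.
3-5 (17): add — endpoints in different components.
MST edges: 2-4, 3-4, 1-4, 3-5; total weight 7+13+16+17 = 53.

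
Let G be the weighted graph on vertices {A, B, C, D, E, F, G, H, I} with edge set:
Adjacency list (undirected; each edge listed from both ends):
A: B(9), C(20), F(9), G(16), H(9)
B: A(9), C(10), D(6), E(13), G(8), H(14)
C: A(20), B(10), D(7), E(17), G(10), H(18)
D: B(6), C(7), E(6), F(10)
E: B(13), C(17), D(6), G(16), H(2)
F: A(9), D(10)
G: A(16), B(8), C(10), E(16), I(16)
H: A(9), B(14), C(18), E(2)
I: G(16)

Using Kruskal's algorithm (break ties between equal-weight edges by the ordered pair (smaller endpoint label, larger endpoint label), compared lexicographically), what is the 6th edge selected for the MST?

A-B

Kruskal: consider edges lightest-first.
E-H (2): add — endpoints in different components.
B-D (6): add — endpoints in different components.
D-E (6): add — endpoints in different components.
C-D (7): add — endpoints in different components.
B-G (8): add — endpoints in different components.
A-B (9): add — endpoints in different components.
A-F (9): add — endpoints in different components.
A-H (9): skip — A and H already connected.
B-C (10): skip — B and C already connected.
C-G (10): skip — C and G already connected.
D-F (10): skip — D and F already connected.
B-E (13): skip — B and E already connected.
B-H (14): skip — B and H already connected.
A-G (16): skip — A and G already connected.
E-G (16): skip — E and G already connected.
G-I (16): add — endpoints in different components.
The 6th edge added is A-B.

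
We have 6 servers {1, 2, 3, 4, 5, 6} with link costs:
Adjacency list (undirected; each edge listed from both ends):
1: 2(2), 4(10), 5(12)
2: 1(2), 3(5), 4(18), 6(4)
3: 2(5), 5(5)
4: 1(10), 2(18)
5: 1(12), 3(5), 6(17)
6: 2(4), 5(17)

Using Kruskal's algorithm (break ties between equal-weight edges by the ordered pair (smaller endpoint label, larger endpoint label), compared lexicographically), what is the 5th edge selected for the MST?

Sort edges by weight, then run Kruskal:
1–2 (2): add — endpoints in different components.
2–6 (4): add — endpoints in different components.
2–3 (5): add — endpoints in different components.
3–5 (5): add — endpoints in different components.
1–4 (10): add — endpoints in different components.
The 5th edge added is 1–4.

1-4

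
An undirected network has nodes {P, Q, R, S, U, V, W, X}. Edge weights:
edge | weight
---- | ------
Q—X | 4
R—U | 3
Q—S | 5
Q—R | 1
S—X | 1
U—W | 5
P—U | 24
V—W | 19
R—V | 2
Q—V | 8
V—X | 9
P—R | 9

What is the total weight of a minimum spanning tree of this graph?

Grow the tree from U using Prim:
Step 1: cheapest edge leaving the tree is R—U (3); add R.
Step 2: cheapest edge leaving the tree is Q—R (1); add Q.
Step 3: cheapest edge leaving the tree is R—V (2); add V.
Step 4: cheapest edge leaving the tree is Q—X (4); add X.
Step 5: cheapest edge leaving the tree is S—X (1); add S.
Step 6: cheapest edge leaving the tree is U—W (5); add W.
Step 7: cheapest edge leaving the tree is P—R (9); add P.
MST edges: R—U, Q—R, R—V, Q—X, S—X, U—W, P—R; total weight 3+1+2+4+1+5+9 = 25.

25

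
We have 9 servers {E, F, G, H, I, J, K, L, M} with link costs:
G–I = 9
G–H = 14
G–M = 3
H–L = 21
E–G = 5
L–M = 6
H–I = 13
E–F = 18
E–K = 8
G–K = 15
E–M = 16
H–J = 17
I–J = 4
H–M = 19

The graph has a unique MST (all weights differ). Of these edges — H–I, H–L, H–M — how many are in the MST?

1

Sort edges by weight, then run Kruskal:
G–M (3): add — endpoints in different components.
I–J (4): add — endpoints in different components.
E–G (5): add — endpoints in different components.
L–M (6): add — endpoints in different components.
E–K (8): add — endpoints in different components.
G–I (9): add — endpoints in different components.
H–I (13): add — endpoints in different components.
G–H (14): skip — G and H already connected.
G–K (15): skip — G and K already connected.
E–M (16): skip — E and M already connected.
H–J (17): skip — H and J already connected.
E–F (18): add — endpoints in different components.
MST edge set: {G–M, I–J, E–G, L–M, E–K, G–I, H–I, E–F}.
Of the listed edges, {H–I} are in the MST → 1.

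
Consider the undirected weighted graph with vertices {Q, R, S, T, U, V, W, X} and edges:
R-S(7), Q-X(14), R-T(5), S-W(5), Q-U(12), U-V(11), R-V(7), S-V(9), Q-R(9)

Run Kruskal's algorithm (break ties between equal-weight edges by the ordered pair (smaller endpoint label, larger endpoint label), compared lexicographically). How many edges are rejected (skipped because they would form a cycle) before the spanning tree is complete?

Kruskal's algorithm — process edges by increasing weight (ties by edge label):
R-T (5): add — endpoints in different components.
S-W (5): add — endpoints in different components.
R-S (7): add — endpoints in different components.
R-V (7): add — endpoints in different components.
Q-R (9): add — endpoints in different components.
S-V (9): skip — S and V already connected.
U-V (11): add — endpoints in different components.
Q-U (12): skip — U and Q already connected.
Q-X (14): add — endpoints in different components.
Edges rejected before the tree was complete: 2.

2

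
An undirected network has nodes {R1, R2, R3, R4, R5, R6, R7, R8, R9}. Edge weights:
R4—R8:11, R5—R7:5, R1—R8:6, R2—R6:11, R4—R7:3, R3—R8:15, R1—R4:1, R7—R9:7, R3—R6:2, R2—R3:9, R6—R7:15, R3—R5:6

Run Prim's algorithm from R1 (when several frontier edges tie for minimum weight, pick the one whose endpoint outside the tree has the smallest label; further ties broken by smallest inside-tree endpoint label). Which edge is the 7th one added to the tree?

R7-R9

Prim's algorithm from R1:
Step 1: frontier [R1—R4 1, R1—R8 6] → take R1—R4 (1); add R4.
Step 2: frontier [R1—R8 6, R4—R7 3, R4—R8 11] → take R4—R7 (3); add R7.
Step 3: frontier [R1—R8 6, R4—R8 11, R5—R7 5, R7—R9 7, R6—R7 15] → take R5—R7 (5); add R5.
Step 4: frontier [R1—R8 6, R4—R8 11, R3—R5 6, R7—R9 7, R6—R7 15] → take R3—R5 (6); add R3.
Step 5: frontier [R1—R8 6, R3—R6 2, R2—R3 9, R3—R8 15, R4—R8 11, R7—R9 7, R6—R7 15] → take R3—R6 (2); add R6.
Step 6: frontier [R1—R8 6, R2—R3 9, R3—R8 15, R4—R8 11, R2—R6 11, R7—R9 7] → take R1—R8 (6); add R8.
Step 7: frontier [R2—R3 9, R2—R6 11, R7—R9 7] → take R7—R9 (7); add R9.
Step 8: frontier [R2—R3 9, R2—R6 11] → take R2—R3 (9); add R2.
The 7th edge added is R7—R9.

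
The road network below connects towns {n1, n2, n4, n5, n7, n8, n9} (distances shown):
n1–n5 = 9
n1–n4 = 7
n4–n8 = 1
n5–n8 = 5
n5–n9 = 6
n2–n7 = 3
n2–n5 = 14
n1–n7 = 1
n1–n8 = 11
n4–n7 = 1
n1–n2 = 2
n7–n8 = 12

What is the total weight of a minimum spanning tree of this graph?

Kruskal: consider edges lightest-first.
n1–n7 (1): add. Components now {n5} {n4} {n9} {n2} {n1,n7} {n8}
n4–n7 (1): add. Components now {n5} {n1,n4,n7} {n9} {n2} {n8}
n4–n8 (1): add. Components now {n5} {n1,n4,n7,n8} {n9} {n2}
n1–n2 (2): add. Components now {n5} {n1,n2,n4,n7,n8} {n9}
n2–n7 (3): skip — n2 and n7 already connected.
n5–n8 (5): add. Components now {n1,n2,n4,n5,n7,n8} {n9}
n5–n9 (6): add. Components now {n1,n2,n4,n5,n7,n8,n9}
MST edges: n1–n7, n4–n7, n4–n8, n1–n2, n5–n8, n5–n9; total weight 1+1+1+2+5+6 = 16.

16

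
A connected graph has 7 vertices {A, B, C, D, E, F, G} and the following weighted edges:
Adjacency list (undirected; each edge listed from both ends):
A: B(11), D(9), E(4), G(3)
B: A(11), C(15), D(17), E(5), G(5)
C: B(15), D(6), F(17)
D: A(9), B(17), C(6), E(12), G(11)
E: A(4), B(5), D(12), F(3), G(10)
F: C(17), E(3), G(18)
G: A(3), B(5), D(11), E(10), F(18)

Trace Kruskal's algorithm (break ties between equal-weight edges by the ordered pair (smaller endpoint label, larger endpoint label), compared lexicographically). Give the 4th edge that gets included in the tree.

Kruskal's algorithm — process edges by increasing weight (ties by edge label):
A-G (3): add. Components now {A,G} {B} {C} {D} {E} {F}
E-F (3): add. Components now {A,G} {B} {C} {D} {E,F}
A-E (4): add. Components now {A,E,F,G} {B} {C} {D}
B-E (5): add. Components now {A,B,E,F,G} {C} {D}
B-G (5): skip — B and G already connected.
C-D (6): add. Components now {A,B,E,F,G} {C,D}
A-D (9): add. Components now {A,B,C,D,E,F,G}
The 4th edge added is B-E.

B-E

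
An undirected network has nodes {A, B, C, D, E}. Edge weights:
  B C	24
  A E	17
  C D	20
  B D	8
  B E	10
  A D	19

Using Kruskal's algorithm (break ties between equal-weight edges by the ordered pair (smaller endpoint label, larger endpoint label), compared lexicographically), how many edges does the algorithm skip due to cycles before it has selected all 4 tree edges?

Kruskal's algorithm — process edges by increasing weight (ties by edge label):
B D (8): add. Components now {A} {B,D} {C} {E}
B E (10): add. Components now {A} {B,D,E} {C}
A E (17): add. Components now {A,B,D,E} {C}
A D (19): skip — A and D already connected.
C D (20): add. Components now {A,B,C,D,E}
Edges rejected before the tree was complete: 1.

1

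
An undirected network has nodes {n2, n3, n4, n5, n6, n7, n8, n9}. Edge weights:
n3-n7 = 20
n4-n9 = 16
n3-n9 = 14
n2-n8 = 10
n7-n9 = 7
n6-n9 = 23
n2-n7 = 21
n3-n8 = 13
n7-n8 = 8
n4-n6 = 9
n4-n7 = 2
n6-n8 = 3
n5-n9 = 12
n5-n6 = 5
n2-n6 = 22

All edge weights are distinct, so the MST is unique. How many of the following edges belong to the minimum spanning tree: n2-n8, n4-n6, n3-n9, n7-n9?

Sort edges by weight, then run Kruskal:
n4-n7 (2): add — endpoints in different components.
n6-n8 (3): add — endpoints in different components.
n5-n6 (5): add — endpoints in different components.
n7-n9 (7): add — endpoints in different components.
n7-n8 (8): add — endpoints in different components.
n4-n6 (9): skip — n6 and n4 already connected.
n2-n8 (10): add — endpoints in different components.
n5-n9 (12): skip — n5 and n9 already connected.
n3-n8 (13): add — endpoints in different components.
MST edge set: {n4-n7, n6-n8, n5-n6, n7-n9, n7-n8, n2-n8, n3-n8}.
Of the listed edges, {n2-n8, n7-n9} are in the MST → 2.

2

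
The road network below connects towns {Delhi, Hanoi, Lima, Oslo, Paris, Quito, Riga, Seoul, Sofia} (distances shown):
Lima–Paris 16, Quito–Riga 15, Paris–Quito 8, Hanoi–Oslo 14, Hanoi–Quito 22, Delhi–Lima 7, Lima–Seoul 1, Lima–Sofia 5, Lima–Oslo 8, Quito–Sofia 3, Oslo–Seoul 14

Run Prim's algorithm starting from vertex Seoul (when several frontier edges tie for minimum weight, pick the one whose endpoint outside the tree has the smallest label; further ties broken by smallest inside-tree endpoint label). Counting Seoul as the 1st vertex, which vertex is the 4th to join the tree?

Quito

Prim, starting at Seoul.
Step 1: cheapest edge leaving the tree is Lima–Seoul (1); add Lima.
Step 2: cheapest edge leaving the tree is Lima–Sofia (5); add Sofia.
Step 3: cheapest edge leaving the tree is Quito–Sofia (3); add Quito.
Step 4: cheapest edge leaving the tree is Delhi–Lima (7); add Delhi.
Step 5: cheapest edge leaving the tree is Lima–Oslo (8); add Oslo.
Step 6: cheapest edge leaving the tree is Paris–Quito (8); add Paris.
Step 7: cheapest edge leaving the tree is Hanoi–Oslo (14); add Hanoi.
Step 8: cheapest edge leaving the tree is Quito–Riga (15); add Riga.
Vertex order: Seoul, Lima, Sofia, Quito, Delhi, Oslo, Paris, Hanoi, Riga. The 4th vertex is Quito.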